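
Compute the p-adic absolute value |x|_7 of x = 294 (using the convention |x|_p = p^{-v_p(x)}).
|294|_7 = 1/49

Step 1 — compute v_7(x) by factoring powers of 7 out of the numerator and denominator: v_7(294) = 2. Step 2 — apply |x|_p = p^{-v_p(x)} = 7^{-2} = 1/49.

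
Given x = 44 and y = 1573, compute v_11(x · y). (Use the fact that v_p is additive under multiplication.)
v_11(69212) = 3

v_p(x) = 1 (factor: 44 = 11^1 · 4); v_p(y) = 2 (factor: 1573 = 11^2 · 13). Additivity: v_p(xy) = v_p(x) + v_p(y) = 1 + 2 = 3. (Direct check: xy = 69212 = 11^3 · (52).)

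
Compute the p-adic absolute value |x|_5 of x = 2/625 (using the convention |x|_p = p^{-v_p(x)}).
|2/625|_5 = 625

Step 1 — compute v_5(x) by factoring powers of 5 out of the numerator and denominator: v_5(2/625) = -4. Step 2 — apply |x|_p = p^{-v_p(x)} = 5^{4} = 625.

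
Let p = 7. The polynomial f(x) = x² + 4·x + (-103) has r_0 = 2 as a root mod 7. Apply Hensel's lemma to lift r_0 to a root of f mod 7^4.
r_3 = 779 (mod 2401)

Hensel: r_{i+1} = r_i − f(r_i)·(f′(r_i))^{-1} mod 7^{i+2}, f′(x) = 2x + 4. Iterate:
  r_0 = 2 (mod 7)
  r_1 = 44 (mod 49)
  r_2 = 93 (mod 343)
  r_3 = 779 (mod 2401)
Final: r = 779 satisfies f(r) ≡ 0 mod 7^4.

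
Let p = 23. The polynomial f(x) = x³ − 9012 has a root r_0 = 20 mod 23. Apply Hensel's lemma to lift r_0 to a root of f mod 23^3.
r_2 = 10853 (mod 12167)

Hensel: r_{i+1} = r_i − f(r_i)/f′(r_i) mod 23^{i+2}, where f′(x) = 3x². Iterate:
  r_0 = 20 (mod 23)
  r_1 = 273 (mod 529)
  r_2 = 10853 (mod 12167)
Final: r = 10853 with f(r) ≡ 0 mod 23^3.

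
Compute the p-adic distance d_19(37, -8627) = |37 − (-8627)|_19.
d_19(37, -8627) = 1/361

Step 1 — x − y = 37 − (-8627) = 8664. Step 2 — v_19(8664) = 2 (factor: 8664 = (19^2 · 24); the sign does not affect v_p). Step 3 — |x − y|_19 = 19^{-2} = 1/361.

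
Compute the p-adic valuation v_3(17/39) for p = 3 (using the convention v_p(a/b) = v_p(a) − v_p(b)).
v_3(17/39) = -1

Factor powers of 3 from the numerator and denominator of the reduced fraction: 17 = 3^0 · 17 and 39 = 3^1 · 13. Apply v_p(a/b) = v_p(a) − v_p(b): v_3(17/39) = 0 − 1 = -1.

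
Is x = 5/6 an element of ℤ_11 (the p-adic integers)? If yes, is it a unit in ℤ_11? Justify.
x ∈ ℤ_11^× (unit); v_11(x) = 0

ℤ_11 = {x ∈ ℚ_11 : v_11(x) ≥ 0} and ℤ_11^× = {x ∈ ℤ_11 : v_11(x) = 0}. Here v_11(5/6) = v_11(num) − v_11(den) = 0; compare against these criteria.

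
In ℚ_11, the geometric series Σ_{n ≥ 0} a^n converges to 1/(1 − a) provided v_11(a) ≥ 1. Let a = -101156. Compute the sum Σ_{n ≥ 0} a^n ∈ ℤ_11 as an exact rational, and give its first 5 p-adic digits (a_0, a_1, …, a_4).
Σ a^n = 1/(1 − a) = 1/101157;  first 5 digits = (1, 0, 0, 1, 4)

v_11(a) = 3 ≥ 1, so the series converges in ℤ_11 to 1/(1 − a) = 1/(1 − (-101156)) = 1/101157. Expand this rational in ℤ_11: compute digits iteratively via d_i = x_i mod 11, x_{i+1} = (x_i − d_i)/11. The first 5 digits are (1, 0, 0, 1, 4).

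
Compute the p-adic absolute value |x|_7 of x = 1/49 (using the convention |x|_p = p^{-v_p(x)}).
|1/49|_7 = 49

Step 1 — compute v_7(x) by factoring powers of 7 out of the numerator and denominator: v_7(1/49) = -2. Step 2 — apply |x|_p = p^{-v_p(x)} = 7^{2} = 49.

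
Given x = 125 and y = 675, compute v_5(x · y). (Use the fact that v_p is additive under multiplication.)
v_5(84375) = 5

v_p(x) = 3 (factor: 125 = 5^3 · 1); v_p(y) = 2 (factor: 675 = 5^2 · 27). Additivity: v_p(xy) = v_p(x) + v_p(y) = 3 + 2 = 5. (Direct check: xy = 84375 = 5^5 · (27).)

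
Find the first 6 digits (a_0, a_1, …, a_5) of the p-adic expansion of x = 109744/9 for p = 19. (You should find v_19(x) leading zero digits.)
(a_0, …, a_5) = (0, 0, 0, 6, 4, 4)

v_19(109744/9) = 3, so a_0 = ... = a_2 = 0. Factor out: x = 19^3 · u with u = 16/9 a unit in ℤ_19. Expand u iteratively via a_{v+i} = u_i mod 19, u_{i+1} = (u_i − a_{v+i})/19:
  u_0 = 16/9;  a_3 = 6;  u_1 = (u_0 − 6)/19 = -2/9
  u_1 = -2/9;  a_4 = 4;  u_2 = (u_1 − 4)/19 = -2/9
  u_2 = -2/9;  a_5 = 4;  u_3 = (u_2 − 4)/19 = -2/9
Digits: (0, 0, 0, 6, 4, 4).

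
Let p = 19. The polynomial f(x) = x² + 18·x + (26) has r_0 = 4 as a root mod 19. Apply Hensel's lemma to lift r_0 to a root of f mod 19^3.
r_2 = 194 (mod 6859)

Hensel: r_{i+1} = r_i − f(r_i)·(f′(r_i))^{-1} mod 19^{i+2}, f′(x) = 2x + 18. Iterate:
  r_0 = 4 (mod 19)
  r_1 = 194 (mod 361)
  r_2 = 194 (mod 6859)
Final: r = 194 satisfies f(r) ≡ 0 mod 19^3.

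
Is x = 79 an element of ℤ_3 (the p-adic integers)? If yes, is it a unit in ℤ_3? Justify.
x ∈ ℤ_3^× (unit); v_3(x) = 0

ℤ_3 = {x ∈ ℚ_3 : v_3(x) ≥ 0} and ℤ_3^× = {x ∈ ℤ_3 : v_3(x) = 0}. Here v_3(79) = v_3(num) − v_3(den) = 0; compare against these criteria.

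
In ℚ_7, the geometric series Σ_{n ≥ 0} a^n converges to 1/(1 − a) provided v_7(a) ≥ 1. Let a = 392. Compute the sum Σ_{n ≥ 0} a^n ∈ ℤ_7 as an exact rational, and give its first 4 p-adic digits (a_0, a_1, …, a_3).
Σ a^n = 1/(1 − a) = -1/391;  first 4 digits = (1, 0, 1, 1)

v_7(a) = 2 ≥ 1, so the series converges in ℤ_7 to 1/(1 − a) = 1/(1 − 392) = -1/391. Expand this rational in ℤ_7: compute digits iteratively via d_i = x_i mod 7, x_{i+1} = (x_i − d_i)/7. The first 4 digits are (1, 0, 1, 1).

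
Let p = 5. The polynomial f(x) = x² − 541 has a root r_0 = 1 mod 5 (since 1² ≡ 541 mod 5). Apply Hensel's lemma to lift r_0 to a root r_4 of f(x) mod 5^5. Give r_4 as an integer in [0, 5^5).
r_4 = 2196 (mod 3125)

Hensel's recurrence: r_{i+1} = r_i − f(r_i)·(f′(r_i))^{-1} mod 5^{i+2}, with f′(x) = 2x. Iterate:
  r_0 = 1 (mod 5)
  r_1 = 21 (mod 25)
  r_2 = 71 (mod 125)
  r_3 = 321 (mod 625)
  r_4 = 2196 (mod 3125)
Final: r_4 = 2196, and one checks f(r_4) ≡ 0 mod 5^5.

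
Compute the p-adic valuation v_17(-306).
v_17(-306) = 1

v_17(n) is the largest exponent k such that 17^k divides n. Factor out: -306 = -17^1 · 18. (Sign doesn't affect v_p.) So v_17(-306) = 1.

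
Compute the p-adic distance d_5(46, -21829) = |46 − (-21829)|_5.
d_5(46, -21829) = 1/3125

Step 1 — x − y = 46 − (-21829) = 21875. Step 2 — v_5(21875) = 5 (factor: 21875 = (5^5 · 7); the sign does not affect v_p). Step 3 — |x − y|_5 = 5^{-5} = 1/3125.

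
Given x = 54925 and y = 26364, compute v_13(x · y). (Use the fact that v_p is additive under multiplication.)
v_13(1448042700) = 6

v_p(x) = 3 (factor: 54925 = 13^3 · 25); v_p(y) = 3 (factor: 26364 = 13^3 · 12). Additivity: v_p(xy) = v_p(x) + v_p(y) = 3 + 3 = 6. (Direct check: xy = 1448042700 = 13^6 · (300).)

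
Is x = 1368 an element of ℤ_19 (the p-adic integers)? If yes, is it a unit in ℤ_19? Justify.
x ∈ ℤ_19 but not a unit; v_19(x) = 1 > 0

ℤ_19 = {x ∈ ℚ_19 : v_19(x) ≥ 0} and ℤ_19^× = {x ∈ ℤ_19 : v_19(x) = 0}. Here v_19(1368) = v_19(num) − v_19(den) = 1; compare against these criteria.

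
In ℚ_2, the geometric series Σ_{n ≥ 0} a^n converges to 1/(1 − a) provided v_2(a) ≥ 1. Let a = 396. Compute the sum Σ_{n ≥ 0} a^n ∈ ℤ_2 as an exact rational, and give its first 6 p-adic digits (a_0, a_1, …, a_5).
Σ a^n = 1/(1 − a) = -1/395;  first 6 digits = (1, 0, 1, 1, 1, 0)

v_2(a) = 2 ≥ 1, so the series converges in ℤ_2 to 1/(1 − a) = 1/(1 − 396) = -1/395. Expand this rational in ℤ_2: compute digits iteratively via d_i = x_i mod 2, x_{i+1} = (x_i − d_i)/2. The first 6 digits are (1, 0, 1, 1, 1, 0).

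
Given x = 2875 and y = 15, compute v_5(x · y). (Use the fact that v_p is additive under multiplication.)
v_5(43125) = 4

v_p(x) = 3 (factor: 2875 = 5^3 · 23); v_p(y) = 1 (factor: 15 = 5^1 · 3). Additivity: v_p(xy) = v_p(x) + v_p(y) = 3 + 1 = 4. (Direct check: xy = 43125 = 5^4 · (69).)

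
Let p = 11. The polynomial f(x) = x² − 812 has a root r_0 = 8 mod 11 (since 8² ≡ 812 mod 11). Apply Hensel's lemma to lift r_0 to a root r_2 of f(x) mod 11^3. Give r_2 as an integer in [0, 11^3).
r_2 = 932 (mod 1331)

Hensel's recurrence: r_{i+1} = r_i − f(r_i)·(f′(r_i))^{-1} mod 11^{i+2}, with f′(x) = 2x. Iterate:
  r_0 = 8 (mod 11)
  r_1 = 85 (mod 121)
  r_2 = 932 (mod 1331)
Final: r_2 = 932, and one checks f(r_2) ≡ 0 mod 11^3.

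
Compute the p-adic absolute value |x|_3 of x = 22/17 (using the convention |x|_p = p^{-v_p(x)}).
|22/17|_3 = 1

Step 1 — compute v_3(x) by factoring powers of 3 out of the numerator and denominator: v_3(22/17) = 0. Step 2 — apply |x|_p = p^{-v_p(x)} = 3^{0} = 1.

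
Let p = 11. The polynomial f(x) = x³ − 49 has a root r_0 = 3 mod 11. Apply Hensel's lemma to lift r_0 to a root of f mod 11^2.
r_1 = 80 (mod 121)

Hensel: r_{i+1} = r_i − f(r_i)/f′(r_i) mod 11^{i+2}, where f′(x) = 3x². Iterate:
  r_0 = 3 (mod 11)
  r_1 = 80 (mod 121)
Final: r = 80 with f(r) ≡ 0 mod 11^2.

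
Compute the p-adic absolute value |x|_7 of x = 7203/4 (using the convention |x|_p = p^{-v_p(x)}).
|7203/4|_7 = 1/2401

Step 1 — compute v_7(x) by factoring powers of 7 out of the numerator and denominator: v_7(7203/4) = 4. Step 2 — apply |x|_p = p^{-v_p(x)} = 7^{-4} = 1/2401.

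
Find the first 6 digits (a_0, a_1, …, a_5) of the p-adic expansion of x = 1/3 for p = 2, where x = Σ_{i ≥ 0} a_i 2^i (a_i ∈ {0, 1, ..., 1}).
(a_0, …, a_5) = (1, 1, 0, 1, 0, 1)

v_2(1/3) = 0 (numerator and denominator both coprime to 2), so x ∈ ℤ_2^×. Compute digits iteratively via a_i = x_i mod 2, x_{i+1} = (x_i − a_i)/2, with x_0 = x:
  x_0 = 1/3;  a_0 = 1;  x_1 = (x_0 − 1)/2 = -1/3
  x_1 = -1/3;  a_1 = 1;  x_2 = (x_1 − 1)/2 = -2/3
  x_2 = -2/3;  a_2 = 0;  x_3 = (x_2 − 0)/2 = -1/3
  x_3 = -1/3;  a_3 = 1;  x_4 = (x_3 − 1)/2 = -2/3
  x_4 = -2/3;  a_4 = 0;  x_5 = (x_4 − 0)/2 = -1/3
  x_5 = -1/3;  a_5 = 1;  x_6 = (x_5 − 1)/2 = -2/3
Digits: (1, 1, 0, 1, 0, 1).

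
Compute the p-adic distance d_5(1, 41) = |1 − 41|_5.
d_5(1, 41) = 1/5

Step 1 — x − y = 1 − 41 = -40. Step 2 — v_5(-40) = 1 (factor: -40 = −(5^1 · 8); the sign does not affect v_p). Step 3 — |x − y|_5 = 5^{-1} = 1/5.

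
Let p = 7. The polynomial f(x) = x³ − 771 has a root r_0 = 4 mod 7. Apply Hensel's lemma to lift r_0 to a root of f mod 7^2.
r_1 = 32 (mod 49)

Hensel: r_{i+1} = r_i − f(r_i)/f′(r_i) mod 7^{i+2}, where f′(x) = 3x². Iterate:
  r_0 = 4 (mod 7)
  r_1 = 32 (mod 49)
Final: r = 32 with f(r) ≡ 0 mod 7^2.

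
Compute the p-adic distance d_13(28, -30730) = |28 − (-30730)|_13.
d_13(28, -30730) = 1/2197

Step 1 — x − y = 28 − (-30730) = 30758. Step 2 — v_13(30758) = 3 (factor: 30758 = (13^3 · 14); the sign does not affect v_p). Step 3 — |x − y|_13 = 13^{-3} = 1/2197.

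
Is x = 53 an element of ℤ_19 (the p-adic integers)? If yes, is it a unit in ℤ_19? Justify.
x ∈ ℤ_19^× (unit); v_19(x) = 0

ℤ_19 = {x ∈ ℚ_19 : v_19(x) ≥ 0} and ℤ_19^× = {x ∈ ℤ_19 : v_19(x) = 0}. Here v_19(53) = v_19(num) − v_19(den) = 0; compare against these criteria.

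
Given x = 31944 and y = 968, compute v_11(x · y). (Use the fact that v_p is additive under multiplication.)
v_11(30921792) = 5

v_p(x) = 3 (factor: 31944 = 11^3 · 24); v_p(y) = 2 (factor: 968 = 11^2 · 8). Additivity: v_p(xy) = v_p(x) + v_p(y) = 3 + 2 = 5. (Direct check: xy = 30921792 = 11^5 · (192).)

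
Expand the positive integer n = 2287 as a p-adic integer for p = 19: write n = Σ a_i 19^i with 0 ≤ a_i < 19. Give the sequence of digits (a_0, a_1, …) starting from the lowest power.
(a_0, a_1, …) = (7, 6, 6)

Repeated division by 19 gives the digits low-to-high: 2287 = 7 + 6·19^1 + 6·19^2. Digit sequence: (7, 6, 6).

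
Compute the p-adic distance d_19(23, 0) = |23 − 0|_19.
d_19(23, 0) = 1

Step 1 — x − y = 23 − 0 = 23. Step 2 — v_19(23) = 0 (factor: 23 = (19^0 · 23); the sign does not affect v_p). Step 3 — |x − y|_19 = 19^{0} = 1.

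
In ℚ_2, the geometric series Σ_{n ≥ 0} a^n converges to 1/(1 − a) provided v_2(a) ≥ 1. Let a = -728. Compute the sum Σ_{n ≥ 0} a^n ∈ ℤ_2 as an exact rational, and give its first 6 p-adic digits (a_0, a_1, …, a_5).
Σ a^n = 1/(1 − a) = 1/729;  first 6 digits = (1, 0, 0, 1, 0, 1)

v_2(a) = 3 ≥ 1, so the series converges in ℤ_2 to 1/(1 − a) = 1/(1 − (-728)) = 1/729. Expand this rational in ℤ_2: compute digits iteratively via d_i = x_i mod 2, x_{i+1} = (x_i − d_i)/2. The first 6 digits are (1, 0, 0, 1, 0, 1).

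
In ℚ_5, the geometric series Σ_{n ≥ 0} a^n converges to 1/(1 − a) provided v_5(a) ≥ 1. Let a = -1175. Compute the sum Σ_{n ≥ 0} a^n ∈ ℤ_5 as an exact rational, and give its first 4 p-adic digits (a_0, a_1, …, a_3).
Σ a^n = 1/(1 − a) = 1/1176;  first 4 digits = (1, 0, 3, 0)

v_5(a) = 2 ≥ 1, so the series converges in ℤ_5 to 1/(1 − a) = 1/(1 − (-1175)) = 1/1176. Expand this rational in ℤ_5: compute digits iteratively via d_i = x_i mod 5, x_{i+1} = (x_i − d_i)/5. The first 4 digits are (1, 0, 3, 0).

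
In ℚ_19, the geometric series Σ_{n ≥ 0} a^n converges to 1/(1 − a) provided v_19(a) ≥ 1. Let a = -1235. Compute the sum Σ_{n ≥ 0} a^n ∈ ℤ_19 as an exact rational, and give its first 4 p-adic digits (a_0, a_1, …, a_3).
Σ a^n = 1/(1 − a) = 1/1236;  first 4 digits = (1, 11, 3, 14)

v_19(a) = 1 ≥ 1, so the series converges in ℤ_19 to 1/(1 − a) = 1/(1 − (-1235)) = 1/1236. Expand this rational in ℤ_19: compute digits iteratively via d_i = x_i mod 19, x_{i+1} = (x_i − d_i)/19. The first 4 digits are (1, 11, 3, 14).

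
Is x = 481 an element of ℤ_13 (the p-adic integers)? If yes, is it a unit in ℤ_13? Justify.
x ∈ ℤ_13 but not a unit; v_13(x) = 1 > 0

ℤ_13 = {x ∈ ℚ_13 : v_13(x) ≥ 0} and ℤ_13^× = {x ∈ ℤ_13 : v_13(x) = 0}. Here v_13(481) = v_13(num) − v_13(den) = 1; compare against these criteria.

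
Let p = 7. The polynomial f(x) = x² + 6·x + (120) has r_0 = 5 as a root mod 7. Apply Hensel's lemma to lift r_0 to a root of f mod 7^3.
r_2 = 89 (mod 343)

Hensel: r_{i+1} = r_i − f(r_i)·(f′(r_i))^{-1} mod 7^{i+2}, f′(x) = 2x + 6. Iterate:
  r_0 = 5 (mod 7)
  r_1 = 40 (mod 49)
  r_2 = 89 (mod 343)
Final: r = 89 satisfies f(r) ≡ 0 mod 7^3.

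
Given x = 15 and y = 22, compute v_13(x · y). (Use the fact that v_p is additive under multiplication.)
v_13(330) = 0

v_p(x) = 0 (factor: 15 = 13^0 · 15); v_p(y) = 0 (factor: 22 = 13^0 · 22). Additivity: v_p(xy) = v_p(x) + v_p(y) = 0 + 0 = 0. (Direct check: xy = 330 = 13^0 · (330).)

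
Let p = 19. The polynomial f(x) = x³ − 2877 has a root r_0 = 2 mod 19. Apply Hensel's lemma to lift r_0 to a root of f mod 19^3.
r_2 = 5265 (mod 6859)

Hensel: r_{i+1} = r_i − f(r_i)/f′(r_i) mod 19^{i+2}, where f′(x) = 3x². Iterate:
  r_0 = 2 (mod 19)
  r_1 = 211 (mod 361)
  r_2 = 5265 (mod 6859)
Final: r = 5265 with f(r) ≡ 0 mod 19^3.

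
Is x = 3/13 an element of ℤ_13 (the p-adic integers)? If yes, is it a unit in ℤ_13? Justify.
x ∉ ℤ_13 (v_13(x) = -1 < 0)

ℤ_13 = {x ∈ ℚ_13 : v_13(x) ≥ 0} and ℤ_13^× = {x ∈ ℤ_13 : v_13(x) = 0}. Here v_13(3/13) = v_13(num) − v_13(den) = -1; compare against these criteria.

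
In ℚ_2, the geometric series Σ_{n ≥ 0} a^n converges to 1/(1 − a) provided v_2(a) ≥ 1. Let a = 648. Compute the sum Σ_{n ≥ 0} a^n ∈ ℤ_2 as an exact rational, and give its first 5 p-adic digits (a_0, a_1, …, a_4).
Σ a^n = 1/(1 − a) = -1/647;  first 5 digits = (1, 0, 0, 1, 0)

v_2(a) = 3 ≥ 1, so the series converges in ℤ_2 to 1/(1 − a) = 1/(1 − 648) = -1/647. Expand this rational in ℤ_2: compute digits iteratively via d_i = x_i mod 2, x_{i+1} = (x_i − d_i)/2. The first 5 digits are (1, 0, 0, 1, 0).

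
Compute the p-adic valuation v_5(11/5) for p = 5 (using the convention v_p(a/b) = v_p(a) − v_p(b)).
v_5(11/5) = -1

Factor powers of 5 from the numerator and denominator of the reduced fraction: 11 = 5^0 · 11 and 5 = 5^1 · 1. Apply v_p(a/b) = v_p(a) − v_p(b): v_5(11/5) = 0 − 1 = -1.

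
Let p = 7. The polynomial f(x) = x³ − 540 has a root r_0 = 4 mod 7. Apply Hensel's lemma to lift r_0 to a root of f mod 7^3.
r_2 = 165 (mod 343)

Hensel: r_{i+1} = r_i − f(r_i)/f′(r_i) mod 7^{i+2}, where f′(x) = 3x². Iterate:
  r_0 = 4 (mod 7)
  r_1 = 18 (mod 49)
  r_2 = 165 (mod 343)
Final: r = 165 with f(r) ≡ 0 mod 7^3.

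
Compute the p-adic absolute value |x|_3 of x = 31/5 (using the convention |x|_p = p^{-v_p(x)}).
|31/5|_3 = 1

Step 1 — compute v_3(x) by factoring powers of 3 out of the numerator and denominator: v_3(31/5) = 0. Step 2 — apply |x|_p = p^{-v_p(x)} = 3^{0} = 1.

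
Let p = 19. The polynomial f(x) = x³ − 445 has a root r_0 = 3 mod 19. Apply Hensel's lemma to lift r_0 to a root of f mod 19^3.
r_2 = 5380 (mod 6859)

Hensel: r_{i+1} = r_i − f(r_i)/f′(r_i) mod 19^{i+2}, where f′(x) = 3x². Iterate:
  r_0 = 3 (mod 19)
  r_1 = 326 (mod 361)
  r_2 = 5380 (mod 6859)
Final: r = 5380 with f(r) ≡ 0 mod 19^3.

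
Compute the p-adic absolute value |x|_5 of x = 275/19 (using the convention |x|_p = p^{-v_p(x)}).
|275/19|_5 = 1/25

Step 1 — compute v_5(x) by factoring powers of 5 out of the numerator and denominator: v_5(275/19) = 2. Step 2 — apply |x|_p = p^{-v_p(x)} = 5^{-2} = 1/25.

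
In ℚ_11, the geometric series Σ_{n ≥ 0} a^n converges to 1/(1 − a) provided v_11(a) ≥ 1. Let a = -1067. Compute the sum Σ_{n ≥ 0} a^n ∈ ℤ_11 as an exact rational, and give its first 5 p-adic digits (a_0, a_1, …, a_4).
Σ a^n = 1/(1 − a) = 1/1068;  first 5 digits = (1, 2, 6, 4, 8)

v_11(a) = 1 ≥ 1, so the series converges in ℤ_11 to 1/(1 − a) = 1/(1 − (-1067)) = 1/1068. Expand this rational in ℤ_11: compute digits iteratively via d_i = x_i mod 11, x_{i+1} = (x_i − d_i)/11. The first 5 digits are (1, 2, 6, 4, 8).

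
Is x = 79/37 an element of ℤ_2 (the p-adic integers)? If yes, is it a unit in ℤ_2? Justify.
x ∈ ℤ_2^× (unit); v_2(x) = 0

ℤ_2 = {x ∈ ℚ_2 : v_2(x) ≥ 0} and ℤ_2^× = {x ∈ ℤ_2 : v_2(x) = 0}. Here v_2(79/37) = v_2(num) − v_2(den) = 0; compare against these criteria.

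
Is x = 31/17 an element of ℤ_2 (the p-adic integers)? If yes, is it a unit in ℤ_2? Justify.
x ∈ ℤ_2^× (unit); v_2(x) = 0

ℤ_2 = {x ∈ ℚ_2 : v_2(x) ≥ 0} and ℤ_2^× = {x ∈ ℤ_2 : v_2(x) = 0}. Here v_2(31/17) = v_2(num) − v_2(den) = 0; compare against these criteria.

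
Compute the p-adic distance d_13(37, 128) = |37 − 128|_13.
d_13(37, 128) = 1/13

Step 1 — x − y = 37 − 128 = -91. Step 2 — v_13(-91) = 1 (factor: -91 = −(13^1 · 7); the sign does not affect v_p). Step 3 — |x − y|_13 = 13^{-1} = 1/13.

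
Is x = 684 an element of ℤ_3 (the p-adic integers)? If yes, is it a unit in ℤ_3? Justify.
x ∈ ℤ_3 but not a unit; v_3(x) = 2 > 0

ℤ_3 = {x ∈ ℚ_3 : v_3(x) ≥ 0} and ℤ_3^× = {x ∈ ℤ_3 : v_3(x) = 0}. Here v_3(684) = v_3(num) − v_3(den) = 2; compare against these criteria.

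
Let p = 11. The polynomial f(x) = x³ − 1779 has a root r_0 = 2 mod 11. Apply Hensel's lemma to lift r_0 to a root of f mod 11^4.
r_3 = 2620 (mod 14641)

Hensel: r_{i+1} = r_i − f(r_i)/f′(r_i) mod 11^{i+2}, where f′(x) = 3x². Iterate:
  r_0 = 2 (mod 11)
  r_1 = 79 (mod 121)
  r_2 = 1289 (mod 1331)
  r_3 = 2620 (mod 14641)
Final: r = 2620 with f(r) ≡ 0 mod 11^4.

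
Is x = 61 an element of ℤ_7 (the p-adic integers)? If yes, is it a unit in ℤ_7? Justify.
x ∈ ℤ_7^× (unit); v_7(x) = 0

ℤ_7 = {x ∈ ℚ_7 : v_7(x) ≥ 0} and ℤ_7^× = {x ∈ ℤ_7 : v_7(x) = 0}. Here v_7(61) = v_7(num) − v_7(den) = 0; compare against these criteria.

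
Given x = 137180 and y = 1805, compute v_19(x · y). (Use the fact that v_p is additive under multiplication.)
v_19(247609900) = 5

v_p(x) = 3 (factor: 137180 = 19^3 · 20); v_p(y) = 2 (factor: 1805 = 19^2 · 5). Additivity: v_p(xy) = v_p(x) + v_p(y) = 3 + 2 = 5. (Direct check: xy = 247609900 = 19^5 · (100).)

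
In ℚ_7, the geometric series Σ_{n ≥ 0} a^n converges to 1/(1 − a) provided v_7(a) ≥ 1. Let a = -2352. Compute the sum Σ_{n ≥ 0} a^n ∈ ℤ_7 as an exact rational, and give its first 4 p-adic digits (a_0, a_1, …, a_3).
Σ a^n = 1/(1 − a) = 1/2353;  first 4 digits = (1, 0, 1, 0)

v_7(a) = 2 ≥ 1, so the series converges in ℤ_7 to 1/(1 − a) = 1/(1 − (-2352)) = 1/2353. Expand this rational in ℤ_7: compute digits iteratively via d_i = x_i mod 7, x_{i+1} = (x_i − d_i)/7. The first 4 digits are (1, 0, 1, 0).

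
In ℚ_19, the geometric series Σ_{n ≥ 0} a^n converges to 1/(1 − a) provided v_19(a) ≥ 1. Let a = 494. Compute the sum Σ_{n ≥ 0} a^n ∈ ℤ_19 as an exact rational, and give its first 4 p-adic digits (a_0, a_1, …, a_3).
Σ a^n = 1/(1 − a) = -1/493;  first 4 digits = (1, 7, 12, 17)

v_19(a) = 1 ≥ 1, so the series converges in ℤ_19 to 1/(1 − a) = 1/(1 − 494) = -1/493. Expand this rational in ℤ_19: compute digits iteratively via d_i = x_i mod 19, x_{i+1} = (x_i − d_i)/19. The first 4 digits are (1, 7, 12, 17).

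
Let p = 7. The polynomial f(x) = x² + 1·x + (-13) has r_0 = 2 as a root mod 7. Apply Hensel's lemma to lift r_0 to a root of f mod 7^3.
r_2 = 121 (mod 343)

Hensel: r_{i+1} = r_i − f(r_i)·(f′(r_i))^{-1} mod 7^{i+2}, f′(x) = 2x + 1. Iterate:
  r_0 = 2 (mod 7)
  r_1 = 23 (mod 49)
  r_2 = 121 (mod 343)
Final: r = 121 satisfies f(r) ≡ 0 mod 7^3.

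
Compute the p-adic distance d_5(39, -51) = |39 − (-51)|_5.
d_5(39, -51) = 1/5

Step 1 — x − y = 39 − (-51) = 90. Step 2 — v_5(90) = 1 (factor: 90 = (5^1 · 18); the sign does not affect v_p). Step 3 — |x − y|_5 = 5^{-1} = 1/5.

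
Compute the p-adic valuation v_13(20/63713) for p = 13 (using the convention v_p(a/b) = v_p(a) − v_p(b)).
v_13(20/63713) = -3

Factor powers of 13 from the numerator and denominator of the reduced fraction: 20 = 13^0 · 20 and 63713 = 13^3 · 29. Apply v_p(a/b) = v_p(a) − v_p(b): v_13(20/63713) = 0 − 3 = -3.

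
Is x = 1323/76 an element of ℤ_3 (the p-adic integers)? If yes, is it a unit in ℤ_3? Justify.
x ∈ ℤ_3 but not a unit; v_3(x) = 3 > 0

ℤ_3 = {x ∈ ℚ_3 : v_3(x) ≥ 0} and ℤ_3^× = {x ∈ ℤ_3 : v_3(x) = 0}. Here v_3(1323/76) = v_3(num) − v_3(den) = 3; compare against these criteria.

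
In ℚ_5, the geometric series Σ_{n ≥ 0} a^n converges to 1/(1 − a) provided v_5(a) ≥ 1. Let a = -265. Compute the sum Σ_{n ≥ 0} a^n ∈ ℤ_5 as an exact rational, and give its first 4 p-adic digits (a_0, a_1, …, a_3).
Σ a^n = 1/(1 − a) = 1/266;  first 4 digits = (1, 2, 3, 2)

v_5(a) = 1 ≥ 1, so the series converges in ℤ_5 to 1/(1 − a) = 1/(1 − (-265)) = 1/266. Expand this rational in ℤ_5: compute digits iteratively via d_i = x_i mod 5, x_{i+1} = (x_i − d_i)/5. The first 4 digits are (1, 2, 3, 2).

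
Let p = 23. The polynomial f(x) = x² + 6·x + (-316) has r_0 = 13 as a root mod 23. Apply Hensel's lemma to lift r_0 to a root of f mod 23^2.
r_1 = 197 (mod 529)

Hensel: r_{i+1} = r_i − f(r_i)·(f′(r_i))^{-1} mod 23^{i+2}, f′(x) = 2x + 6. Iterate:
  r_0 = 13 (mod 23)
  r_1 = 197 (mod 529)
Final: r = 197 satisfies f(r) ≡ 0 mod 23^2.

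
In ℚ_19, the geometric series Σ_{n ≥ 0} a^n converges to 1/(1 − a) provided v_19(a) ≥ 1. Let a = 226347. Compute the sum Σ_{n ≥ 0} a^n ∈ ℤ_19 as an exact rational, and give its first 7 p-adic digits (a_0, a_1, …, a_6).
Σ a^n = 1/(1 − a) = -1/226346;  first 7 digits = (1, 0, 0, 14, 1, 0, 6)

v_19(a) = 3 ≥ 1, so the series converges in ℤ_19 to 1/(1 − a) = 1/(1 − 226347) = -1/226346. Expand this rational in ℤ_19: compute digits iteratively via d_i = x_i mod 19, x_{i+1} = (x_i − d_i)/19. The first 7 digits are (1, 0, 0, 14, 1, 0, 6).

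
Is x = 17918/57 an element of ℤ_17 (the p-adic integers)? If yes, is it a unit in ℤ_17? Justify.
x ∈ ℤ_17 but not a unit; v_17(x) = 2 > 0

ℤ_17 = {x ∈ ℚ_17 : v_17(x) ≥ 0} and ℤ_17^× = {x ∈ ℤ_17 : v_17(x) = 0}. Here v_17(17918/57) = v_17(num) − v_17(den) = 2; compare against these criteria.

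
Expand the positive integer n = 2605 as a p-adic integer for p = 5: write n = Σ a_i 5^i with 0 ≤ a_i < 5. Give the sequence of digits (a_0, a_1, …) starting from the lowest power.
(a_0, a_1, …) = (0, 1, 4, 0, 4)

Repeated division by 5 gives the digits low-to-high: 2605 = 1·5^1 + 4·5^2 + 4·5^4. Digit sequence: (0, 1, 4, 0, 4).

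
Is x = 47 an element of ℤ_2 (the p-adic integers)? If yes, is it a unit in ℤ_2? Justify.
x ∈ ℤ_2^× (unit); v_2(x) = 0

ℤ_2 = {x ∈ ℚ_2 : v_2(x) ≥ 0} and ℤ_2^× = {x ∈ ℤ_2 : v_2(x) = 0}. Here v_2(47) = v_2(num) − v_2(den) = 0; compare against these criteria.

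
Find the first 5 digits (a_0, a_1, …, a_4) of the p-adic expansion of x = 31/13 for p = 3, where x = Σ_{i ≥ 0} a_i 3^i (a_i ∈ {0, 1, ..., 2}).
(a_0, …, a_4) = (1, 0, 2, 1, 2)

v_3(31/13) = 0 (numerator and denominator both coprime to 3), so x ∈ ℤ_3^×. Compute digits iteratively via a_i = x_i mod 3, x_{i+1} = (x_i − a_i)/3, with x_0 = x:
  x_0 = 31/13;  a_0 = 1;  x_1 = (x_0 − 1)/3 = 6/13
  x_1 = 6/13;  a_1 = 0;  x_2 = (x_1 − 0)/3 = 2/13
  x_2 = 2/13;  a_2 = 2;  x_3 = (x_2 − 2)/3 = -8/13
  x_3 = -8/13;  a_3 = 1;  x_4 = (x_3 − 1)/3 = -7/13
  x_4 = -7/13;  a_4 = 2;  x_5 = (x_4 − 2)/3 = -11/13
Digits: (1, 0, 2, 1, 2).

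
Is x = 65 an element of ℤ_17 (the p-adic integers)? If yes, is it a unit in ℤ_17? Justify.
x ∈ ℤ_17^× (unit); v_17(x) = 0

ℤ_17 = {x ∈ ℚ_17 : v_17(x) ≥ 0} and ℤ_17^× = {x ∈ ℤ_17 : v_17(x) = 0}. Here v_17(65) = v_17(num) − v_17(den) = 0; compare against these criteria.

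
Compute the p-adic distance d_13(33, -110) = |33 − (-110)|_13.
d_13(33, -110) = 1/13

Step 1 — x − y = 33 − (-110) = 143. Step 2 — v_13(143) = 1 (factor: 143 = (13^1 · 11); the sign does not affect v_p). Step 3 — |x − y|_13 = 13^{-1} = 1/13.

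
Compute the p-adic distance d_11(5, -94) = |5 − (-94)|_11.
d_11(5, -94) = 1/11

Step 1 — x − y = 5 − (-94) = 99. Step 2 — v_11(99) = 1 (factor: 99 = (11^1 · 9); the sign does not affect v_p). Step 3 — |x − y|_11 = 11^{-1} = 1/11.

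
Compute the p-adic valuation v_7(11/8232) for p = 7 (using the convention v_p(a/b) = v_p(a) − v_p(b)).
v_7(11/8232) = -3

Factor powers of 7 from the numerator and denominator of the reduced fraction: 11 = 7^0 · 11 and 8232 = 7^3 · 24. Apply v_p(a/b) = v_p(a) − v_p(b): v_7(11/8232) = 0 − 3 = -3.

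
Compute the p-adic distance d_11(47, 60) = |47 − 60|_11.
d_11(47, 60) = 1

Step 1 — x − y = 47 − 60 = -13. Step 2 — v_11(-13) = 0 (factor: -13 = −(11^0 · 13); the sign does not affect v_p). Step 3 — |x − y|_11 = 11^{0} = 1.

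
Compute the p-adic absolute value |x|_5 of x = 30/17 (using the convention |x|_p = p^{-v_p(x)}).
|30/17|_5 = 1/5

Step 1 — compute v_5(x) by factoring powers of 5 out of the numerator and denominator: v_5(30/17) = 1. Step 2 — apply |x|_p = p^{-v_p(x)} = 5^{-1} = 1/5.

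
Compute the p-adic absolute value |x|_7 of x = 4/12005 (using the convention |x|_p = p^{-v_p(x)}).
|4/12005|_7 = 2401

Step 1 — compute v_7(x) by factoring powers of 7 out of the numerator and denominator: v_7(4/12005) = -4. Step 2 — apply |x|_p = p^{-v_p(x)} = 7^{4} = 2401.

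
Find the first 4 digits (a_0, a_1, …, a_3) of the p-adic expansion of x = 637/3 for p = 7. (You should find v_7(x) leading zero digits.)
(a_0, …, a_3) = (0, 0, 2, 5)

v_7(637/3) = 2, so a_0 = ... = a_1 = 0. Factor out: x = 7^2 · u with u = 13/3 a unit in ℤ_7. Expand u iteratively via a_{v+i} = u_i mod 7, u_{i+1} = (u_i − a_{v+i})/7:
  u_0 = 13/3;  a_2 = 2;  u_1 = (u_0 − 2)/7 = 1/3
  u_1 = 1/3;  a_3 = 5;  u_2 = (u_1 − 5)/7 = -2/3
Digits: (0, 0, 2, 5).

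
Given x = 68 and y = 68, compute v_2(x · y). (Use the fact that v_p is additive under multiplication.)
v_2(4624) = 4

v_p(x) = 2 (factor: 68 = 2^2 · 17); v_p(y) = 2 (factor: 68 = 2^2 · 17). Additivity: v_p(xy) = v_p(x) + v_p(y) = 2 + 2 = 4. (Direct check: xy = 4624 = 2^4 · (289).)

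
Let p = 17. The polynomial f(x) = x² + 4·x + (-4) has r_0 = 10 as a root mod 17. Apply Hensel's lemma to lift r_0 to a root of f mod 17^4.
r_3 = 3665 (mod 83521)

Hensel: r_{i+1} = r_i − f(r_i)·(f′(r_i))^{-1} mod 17^{i+2}, f′(x) = 2x + 4. Iterate:
  r_0 = 10 (mod 17)
  r_1 = 197 (mod 289)
  r_2 = 3665 (mod 4913)
  r_3 = 3665 (mod 83521)
Final: r = 3665 satisfies f(r) ≡ 0 mod 17^4.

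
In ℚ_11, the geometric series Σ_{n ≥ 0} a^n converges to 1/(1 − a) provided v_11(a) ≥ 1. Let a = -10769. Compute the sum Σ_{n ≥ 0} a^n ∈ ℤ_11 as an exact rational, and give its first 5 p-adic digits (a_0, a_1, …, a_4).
Σ a^n = 1/(1 − a) = 1/10770;  first 5 digits = (1, 0, 10, 2, 0)

v_11(a) = 2 ≥ 1, so the series converges in ℤ_11 to 1/(1 − a) = 1/(1 − (-10769)) = 1/10770. Expand this rational in ℤ_11: compute digits iteratively via d_i = x_i mod 11, x_{i+1} = (x_i − d_i)/11. The first 5 digits are (1, 0, 10, 2, 0).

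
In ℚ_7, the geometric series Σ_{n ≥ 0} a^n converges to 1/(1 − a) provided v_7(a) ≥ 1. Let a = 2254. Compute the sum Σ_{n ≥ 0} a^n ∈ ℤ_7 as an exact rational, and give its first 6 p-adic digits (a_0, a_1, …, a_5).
Σ a^n = 1/(1 − a) = -1/2253;  first 6 digits = (1, 0, 4, 6, 2, 1)

v_7(a) = 2 ≥ 1, so the series converges in ℤ_7 to 1/(1 − a) = 1/(1 − 2254) = -1/2253. Expand this rational in ℤ_7: compute digits iteratively via d_i = x_i mod 7, x_{i+1} = (x_i − d_i)/7. The first 6 digits are (1, 0, 4, 6, 2, 1).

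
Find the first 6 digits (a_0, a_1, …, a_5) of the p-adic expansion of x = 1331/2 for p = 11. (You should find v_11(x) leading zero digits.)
(a_0, …, a_5) = (0, 0, 0, 6, 5, 5)

v_11(1331/2) = 3, so a_0 = ... = a_2 = 0. Factor out: x = 11^3 · u with u = 1/2 a unit in ℤ_11. Expand u iteratively via a_{v+i} = u_i mod 11, u_{i+1} = (u_i − a_{v+i})/11:
  u_0 = 1/2;  a_3 = 6;  u_1 = (u_0 − 6)/11 = -1/2
  u_1 = -1/2;  a_4 = 5;  u_2 = (u_1 − 5)/11 = -1/2
  u_2 = -1/2;  a_5 = 5;  u_3 = (u_2 − 5)/11 = -1/2
Digits: (0, 0, 0, 6, 5, 5).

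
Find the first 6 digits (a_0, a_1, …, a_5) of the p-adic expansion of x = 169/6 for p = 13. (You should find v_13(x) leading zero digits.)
(a_0, …, a_5) = (0, 0, 11, 10, 10, 10)

v_13(169/6) = 2, so a_0 = ... = a_1 = 0. Factor out: x = 13^2 · u with u = 1/6 a unit in ℤ_13. Expand u iteratively via a_{v+i} = u_i mod 13, u_{i+1} = (u_i − a_{v+i})/13:
  u_0 = 1/6;  a_2 = 11;  u_1 = (u_0 − 11)/13 = -5/6
  u_1 = -5/6;  a_3 = 10;  u_2 = (u_1 − 10)/13 = -5/6
  u_2 = -5/6;  a_4 = 10;  u_3 = (u_2 − 10)/13 = -5/6
  u_3 = -5/6;  a_5 = 10;  u_4 = (u_3 − 10)/13 = -5/6
Digits: (0, 0, 11, 10, 10, 10).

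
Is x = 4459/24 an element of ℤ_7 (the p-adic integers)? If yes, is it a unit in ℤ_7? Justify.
x ∈ ℤ_7 but not a unit; v_7(x) = 3 > 0

ℤ_7 = {x ∈ ℚ_7 : v_7(x) ≥ 0} and ℤ_7^× = {x ∈ ℤ_7 : v_7(x) = 0}. Here v_7(4459/24) = v_7(num) − v_7(den) = 3; compare against these criteria.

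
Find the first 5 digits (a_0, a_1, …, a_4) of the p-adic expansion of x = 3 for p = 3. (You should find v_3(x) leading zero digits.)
(a_0, …, a_4) = (0, 1, 0, 0, 0)

v_3(3) = 1, so a_0 = ... = a_0 = 0. Factor out: x = 3^1 · u with u = 1 a unit in ℤ_3. Expand u iteratively via a_{v+i} = u_i mod 3, u_{i+1} = (u_i − a_{v+i})/3:
  u_0 = 1;  a_1 = 1;  u_1 = (u_0 − 1)/3 = 0
  u_1 = 0;  a_2 = 0;  u_2 = (u_1 − 0)/3 = 0
  u_2 = 0;  a_3 = 0;  u_3 = (u_2 − 0)/3 = 0
  u_3 = 0;  a_4 = 0;  u_4 = (u_3 − 0)/3 = 0
Digits: (0, 1, 0, 0, 0).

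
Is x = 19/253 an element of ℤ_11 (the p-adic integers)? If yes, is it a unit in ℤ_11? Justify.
x ∉ ℤ_11 (v_11(x) = -1 < 0)

ℤ_11 = {x ∈ ℚ_11 : v_11(x) ≥ 0} and ℤ_11^× = {x ∈ ℤ_11 : v_11(x) = 0}. Here v_11(19/253) = v_11(num) − v_11(den) = -1; compare against these criteria.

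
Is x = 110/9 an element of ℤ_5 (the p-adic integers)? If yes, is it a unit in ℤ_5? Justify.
x ∈ ℤ_5 but not a unit; v_5(x) = 1 > 0

ℤ_5 = {x ∈ ℚ_5 : v_5(x) ≥ 0} and ℤ_5^× = {x ∈ ℤ_5 : v_5(x) = 0}. Here v_5(110/9) = v_5(num) − v_5(den) = 1; compare against these criteria.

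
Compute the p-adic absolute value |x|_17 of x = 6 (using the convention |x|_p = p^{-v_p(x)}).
|6|_17 = 1

Step 1 — compute v_17(x) by factoring powers of 17 out of the numerator and denominator: v_17(6) = 0. Step 2 — apply |x|_p = p^{-v_p(x)} = 17^{0} = 1.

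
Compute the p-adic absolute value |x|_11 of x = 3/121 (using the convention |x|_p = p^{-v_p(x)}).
|3/121|_11 = 121

Step 1 — compute v_11(x) by factoring powers of 11 out of the numerator and denominator: v_11(3/121) = -2. Step 2 — apply |x|_p = p^{-v_p(x)} = 11^{2} = 121.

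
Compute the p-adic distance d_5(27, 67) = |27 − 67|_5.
d_5(27, 67) = 1/5

Step 1 — x − y = 27 − 67 = -40. Step 2 — v_5(-40) = 1 (factor: -40 = −(5^1 · 8); the sign does not affect v_p). Step 3 — |x − y|_5 = 5^{-1} = 1/5.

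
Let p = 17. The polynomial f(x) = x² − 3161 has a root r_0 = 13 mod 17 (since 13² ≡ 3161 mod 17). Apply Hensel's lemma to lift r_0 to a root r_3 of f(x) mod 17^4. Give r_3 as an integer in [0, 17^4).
r_3 = 79403 (mod 83521)

Hensel's recurrence: r_{i+1} = r_i − f(r_i)·(f′(r_i))^{-1} mod 17^{i+2}, with f′(x) = 2x. Iterate:
  r_0 = 13 (mod 17)
  r_1 = 217 (mod 289)
  r_2 = 795 (mod 4913)
  r_3 = 79403 (mod 83521)
Final: r_3 = 79403, and one checks f(r_3) ≡ 0 mod 17^4.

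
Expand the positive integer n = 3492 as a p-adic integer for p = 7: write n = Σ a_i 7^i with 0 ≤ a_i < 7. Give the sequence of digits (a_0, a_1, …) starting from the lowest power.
(a_0, a_1, …) = (6, 1, 1, 3, 1)

Repeated division by 7 gives the digits low-to-high: 3492 = 6 + 1·7^1 + 1·7^2 + 3·7^3 + 1·7^4. Digit sequence: (6, 1, 1, 3, 1).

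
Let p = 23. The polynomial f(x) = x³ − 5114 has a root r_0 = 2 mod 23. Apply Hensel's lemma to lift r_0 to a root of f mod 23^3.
r_2 = 11801 (mod 12167)

Hensel: r_{i+1} = r_i − f(r_i)/f′(r_i) mod 23^{i+2}, where f′(x) = 3x². Iterate:
  r_0 = 2 (mod 23)
  r_1 = 163 (mod 529)
  r_2 = 11801 (mod 12167)
Final: r = 11801 with f(r) ≡ 0 mod 23^3.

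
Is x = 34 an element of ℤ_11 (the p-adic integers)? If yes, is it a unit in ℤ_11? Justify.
x ∈ ℤ_11^× (unit); v_11(x) = 0

ℤ_11 = {x ∈ ℚ_11 : v_11(x) ≥ 0} and ℤ_11^× = {x ∈ ℤ_11 : v_11(x) = 0}. Here v_11(34) = v_11(num) − v_11(den) = 0; compare against these criteria.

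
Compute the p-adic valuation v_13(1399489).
v_13(1399489) = 4

v_13(n) is the largest exponent k such that 13^k divides n. Factor out: 1399489 = 13^4 · 49. (Sign doesn't affect v_p.) So v_13(1399489) = 4.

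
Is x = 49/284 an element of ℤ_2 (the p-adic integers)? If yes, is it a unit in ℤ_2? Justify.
x ∉ ℤ_2 (v_2(x) = -2 < 0)

ℤ_2 = {x ∈ ℚ_2 : v_2(x) ≥ 0} and ℤ_2^× = {x ∈ ℤ_2 : v_2(x) = 0}. Here v_2(49/284) = v_2(num) − v_2(den) = -2; compare against these criteria.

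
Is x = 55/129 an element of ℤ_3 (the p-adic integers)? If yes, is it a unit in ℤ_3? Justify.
x ∉ ℤ_3 (v_3(x) = -1 < 0)

ℤ_3 = {x ∈ ℚ_3 : v_3(x) ≥ 0} and ℤ_3^× = {x ∈ ℤ_3 : v_3(x) = 0}. Here v_3(55/129) = v_3(num) − v_3(den) = -1; compare against these criteria.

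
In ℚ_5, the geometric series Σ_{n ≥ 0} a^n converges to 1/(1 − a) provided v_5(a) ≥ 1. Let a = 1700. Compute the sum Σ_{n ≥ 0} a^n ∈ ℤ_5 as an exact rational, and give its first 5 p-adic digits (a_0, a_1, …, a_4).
Σ a^n = 1/(1 − a) = -1/1699;  first 5 digits = (1, 0, 3, 3, 1)

v_5(a) = 2 ≥ 1, so the series converges in ℤ_5 to 1/(1 − a) = 1/(1 − 1700) = -1/1699. Expand this rational in ℤ_5: compute digits iteratively via d_i = x_i mod 5, x_{i+1} = (x_i − d_i)/5. The first 5 digits are (1, 0, 3, 3, 1).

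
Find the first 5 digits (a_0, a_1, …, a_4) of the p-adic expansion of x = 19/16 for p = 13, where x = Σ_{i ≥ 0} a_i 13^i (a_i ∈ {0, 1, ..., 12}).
(a_0, …, a_4) = (2, 4, 7, 10, 0)

v_13(19/16) = 0 (numerator and denominator both coprime to 13), so x ∈ ℤ_13^×. Compute digits iteratively via a_i = x_i mod 13, x_{i+1} = (x_i − a_i)/13, with x_0 = x:
  x_0 = 19/16;  a_0 = 2;  x_1 = (x_0 − 2)/13 = -1/16
  x_1 = -1/16;  a_1 = 4;  x_2 = (x_1 − 4)/13 = -5/16
  x_2 = -5/16;  a_2 = 7;  x_3 = (x_2 − 7)/13 = -9/16
  x_3 = -9/16;  a_3 = 10;  x_4 = (x_3 − 10)/13 = -13/16
  x_4 = -13/16;  a_4 = 0;  x_5 = (x_4 − 0)/13 = -1/16
Digits: (2, 4, 7, 10, 0).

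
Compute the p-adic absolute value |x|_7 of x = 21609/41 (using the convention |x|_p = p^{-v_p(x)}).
|21609/41|_7 = 1/2401

Step 1 — compute v_7(x) by factoring powers of 7 out of the numerator and denominator: v_7(21609/41) = 4. Step 2 — apply |x|_p = p^{-v_p(x)} = 7^{-4} = 1/2401.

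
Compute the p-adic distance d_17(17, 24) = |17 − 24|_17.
d_17(17, 24) = 1

Step 1 — x − y = 17 − 24 = -7. Step 2 — v_17(-7) = 0 (factor: -7 = −(17^0 · 7); the sign does not affect v_p). Step 3 — |x − y|_17 = 17^{0} = 1.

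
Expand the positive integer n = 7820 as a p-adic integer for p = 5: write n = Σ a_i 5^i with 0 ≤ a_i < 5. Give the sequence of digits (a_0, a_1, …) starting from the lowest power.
(a_0, a_1, …) = (0, 4, 2, 2, 2, 2)

Repeated division by 5 gives the digits low-to-high: 7820 = 4·5^1 + 2·5^2 + 2·5^3 + 2·5^4 + 2·5^5. Digit sequence: (0, 4, 2, 2, 2, 2).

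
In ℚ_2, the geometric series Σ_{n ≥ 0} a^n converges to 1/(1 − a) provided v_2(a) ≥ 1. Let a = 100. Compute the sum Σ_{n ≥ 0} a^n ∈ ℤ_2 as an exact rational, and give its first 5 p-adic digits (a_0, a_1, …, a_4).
Σ a^n = 1/(1 − a) = -1/99;  first 5 digits = (1, 0, 1, 0, 1)

v_2(a) = 2 ≥ 1, so the series converges in ℤ_2 to 1/(1 − a) = 1/(1 − 100) = -1/99. Expand this rational in ℤ_2: compute digits iteratively via d_i = x_i mod 2, x_{i+1} = (x_i − d_i)/2. The first 5 digits are (1, 0, 1, 0, 1).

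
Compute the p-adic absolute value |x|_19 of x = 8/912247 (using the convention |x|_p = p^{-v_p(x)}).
|8/912247|_19 = 130321

Step 1 — compute v_19(x) by factoring powers of 19 out of the numerator and denominator: v_19(8/912247) = -4. Step 2 — apply |x|_p = p^{-v_p(x)} = 19^{4} = 130321.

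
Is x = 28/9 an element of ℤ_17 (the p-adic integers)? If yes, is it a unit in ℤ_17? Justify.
x ∈ ℤ_17^× (unit); v_17(x) = 0

ℤ_17 = {x ∈ ℚ_17 : v_17(x) ≥ 0} and ℤ_17^× = {x ∈ ℤ_17 : v_17(x) = 0}. Here v_17(28/9) = v_17(num) − v_17(den) = 0; compare against these criteria.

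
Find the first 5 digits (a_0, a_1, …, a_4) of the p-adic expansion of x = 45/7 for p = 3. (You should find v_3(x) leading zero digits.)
(a_0, …, a_4) = (0, 0, 2, 0, 2)

v_3(45/7) = 2, so a_0 = ... = a_1 = 0. Factor out: x = 3^2 · u with u = 5/7 a unit in ℤ_3. Expand u iteratively via a_{v+i} = u_i mod 3, u_{i+1} = (u_i − a_{v+i})/3:
  u_0 = 5/7;  a_2 = 2;  u_1 = (u_0 − 2)/3 = -3/7
  u_1 = -3/7;  a_3 = 0;  u_2 = (u_1 − 0)/3 = -1/7
  u_2 = -1/7;  a_4 = 2;  u_3 = (u_2 − 2)/3 = -5/7
Digits: (0, 0, 2, 0, 2).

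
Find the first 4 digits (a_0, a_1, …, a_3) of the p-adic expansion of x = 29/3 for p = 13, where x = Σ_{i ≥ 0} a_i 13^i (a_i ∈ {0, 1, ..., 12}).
(a_0, …, a_3) = (1, 5, 4, 4)

v_13(29/3) = 0 (numerator and denominator both coprime to 13), so x ∈ ℤ_13^×. Compute digits iteratively via a_i = x_i mod 13, x_{i+1} = (x_i − a_i)/13, with x_0 = x:
  x_0 = 29/3;  a_0 = 1;  x_1 = (x_0 − 1)/13 = 2/3
  x_1 = 2/3;  a_1 = 5;  x_2 = (x_1 − 5)/13 = -1/3
  x_2 = -1/3;  a_2 = 4;  x_3 = (x_2 − 4)/13 = -1/3
  x_3 = -1/3;  a_3 = 4;  x_4 = (x_3 − 4)/13 = -1/3
Digits: (1, 5, 4, 4).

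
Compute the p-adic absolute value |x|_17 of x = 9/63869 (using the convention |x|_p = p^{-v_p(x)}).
|9/63869|_17 = 4913

Step 1 — compute v_17(x) by factoring powers of 17 out of the numerator and denominator: v_17(9/63869) = -3. Step 2 — apply |x|_p = p^{-v_p(x)} = 17^{3} = 4913.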